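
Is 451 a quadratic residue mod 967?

(451|967)
  = -(967|451)    [QR: both ≡ 3 mod 4, sign flips]
  = -(65|451)    [967 ≡ 65 mod 451]
  = -(451|65)    [QR: 65 ≡ 1 mod 4, sign kept]
  = -(61|65)    [451 ≡ 61 mod 65]
  = -(65|61)    [QR: 61 ≡ 1 mod 4, sign kept]
  = -(4|61)    [65 ≡ 4 mod 61]
  = -(1|61)    [61 ≡ 5 mod 8 ⇒ (2|61)^2 = +1]
  = -1    [(1|61) = 1]
(451|967) = -1, and 967 is prime, so 451 is not a quadratic residue mod 967.

no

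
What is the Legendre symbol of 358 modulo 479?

(358/479)
  = (179/479)    [479 ≡ 7 mod 8 ⇒ (2/479) = +1]
  = -(479/179)    [QR: both ≡ 3 mod 4, sign flips]
  = -(121/179)    [479 ≡ 121 mod 179]
  = -(179/121)    [QR: 121 ≡ 1 mod 4, sign kept]
  = -(58/121)    [179 ≡ 58 mod 121]
  = -(29/121)    [121 ≡ 1 mod 8 ⇒ (2/121) = +1]
  = -(121/29)    [QR: 29 ≡ 1 mod 4, sign kept]
  = -(5/29)    [121 ≡ 5 mod 29]
  = -(29/5)    [QR: 5 ≡ 1 mod 4, sign kept]
  = -(4/5)    [29 ≡ 4 mod 5]
  = -(1/5)    [5 ≡ 5 mod 8 ⇒ (2/5)^2 = +1]
  = -1    [(1/5) = 1]

-1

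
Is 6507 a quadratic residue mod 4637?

no

(6507|4637)
  = (1870|4637)    [6507 ≡ 1870 mod 4637]
  = -(935|4637)    [4637 ≡ 5 mod 8 ⇒ (2|4637) = -1]
  = -(4637|935)    [QR: 4637 ≡ 1 mod 4, sign kept]
  = -(897|935)    [4637 ≡ 897 mod 935]
  = -(935|897)    [QR: 897 ≡ 1 mod 4, sign kept]
  = -(38|897)    [935 ≡ 38 mod 897]
  = -(19|897)    [897 ≡ 1 mod 8 ⇒ (2|897) = +1]
  = -(897|19)    [QR: 897 ≡ 1 mod 4, sign kept]
  = -(4|19)    [897 ≡ 4 mod 19]
  = -(1|19)    [19 ≡ 3 mod 8 ⇒ (2|19)^2 = +1]
  = -1    [(1|19) = 1]
(6507|4637) = -1, and 4637 is prime, so 6507 is not a quadratic residue mod 4637.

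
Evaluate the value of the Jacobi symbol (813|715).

-1

Reduce the numerator: 813 ≡ 98 (mod 715), so (813|715) = (98|715).
Factor out 2: 98 = 2·49. Since 715 ≡ 3 (mod 8), (2|715) = -1. Now have -(49|715).
49 ≡ 1 (mod 4), so quadratic reciprocity gives (49|715) = (715|49). Reduce: 715 ≡ 29 (mod 49). Now have -(29|49).
29 ≡ 1 (mod 4), so quadratic reciprocity gives (29|49) = (49|29). Reduce: 49 ≡ 20 (mod 29). Now have -(20|29).
Factor out 2: 20 = 2^2·5. Since 29 ≡ 5 (mod 8), (2|29) = -1, and (2|29)^2 = +1. Now have -(5|29).
5 ≡ 1 (mod 4), so quadratic reciprocity gives (5|29) = (29|5). Reduce: 29 ≡ 4 (mod 5). Now have -(4|5).
Factor out 2: 4 = 2^2. Since 5 ≡ 5 (mod 8), (2|5) = -1, and (2|5)^2 = +1. Now have -(1|5).
(1|5) = 1. Collecting the sign factors: -1.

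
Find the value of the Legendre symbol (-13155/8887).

1

(-13155/8887)
  = (4619/8887)    [-13155 ≡ 4619 mod 8887]
  = -(8887/4619)    [QR: both ≡ 3 mod 4, sign flips]
  = -(4268/4619)    [8887 ≡ 4268 mod 4619]
  = -(1067/4619)    [4619 ≡ 3 mod 8 ⇒ (2/4619)^2 = +1]
  = (4619/1067)    [QR: both ≡ 3 mod 4, sign flips]
  = (351/1067)    [4619 ≡ 351 mod 1067]
  = -(1067/351)    [QR: both ≡ 3 mod 4, sign flips]
  = -(14/351)    [1067 ≡ 14 mod 351]
  = -(7/351)    [351 ≡ 7 mod 8 ⇒ (2/351) = +1]
  = (351/7)    [QR: both ≡ 3 mod 4, sign flips]
  = (1/7)    [351 ≡ 1 mod 7]
  = 1    [(1/7) = 1]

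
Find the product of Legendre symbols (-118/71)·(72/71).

By multiplicativity, (-118·72/71) = (-118/71)·(72/71).
First factor (-118/71):
Pull out -1: (-118/71) = (-1/71)·(118/71). Since 71 ≡ 3 (mod 4), (-1/71) = -1. Now have -(118/71).
Reduce the numerator: 118 ≡ 47 (mod 71), so (118/71) = (47/71).
Both 47 ≡ 3 and 71 ≡ 3 (mod 4), so reciprocity gives (47/71) = -(71/47). Reduce: 71 ≡ 24 (mod 47). Now have (24/47).
Factor out 2: 24 = 2^3·3. Since 47 ≡ 7 (mod 8), (2/47) = +1, and (2/47)^3 = +1. Now have (3/47).
Both 3 ≡ 3 and 47 ≡ 3 (mod 4), so reciprocity gives (3/47) = -(47/3). Reduce: 47 ≡ 2 (mod 3). Now have -(2/3).
Factor out 2: 2 = 2. Since 3 ≡ 3 (mod 8), (2/3) = -1. Now have (1/3).
(1/3) = 1. Collecting the sign factors: 1.
Second factor (72/71):
Reduce the numerator: 72 ≡ 1 (mod 71), so (72/71) = (1/71).
(1/71) = 1. Collecting the sign factors: 1.
Product: (1)·(1) = 1.

1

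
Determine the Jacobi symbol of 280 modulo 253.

1

Reduce the numerator: 280 ≡ 27 (mod 253), so (280/253) = (27/253).
253 ≡ 1 (mod 4), so quadratic reciprocity gives (27/253) = (253/27). Reduce: 253 ≡ 10 (mod 27). Now have (10/27).
Factor out 2: 10 = 2·5. Since 27 ≡ 3 (mod 8), (2/27) = -1. Now have -(5/27).
5 ≡ 1 (mod 4), so quadratic reciprocity gives (5/27) = (27/5). Reduce: 27 ≡ 2 (mod 5). Now have -(2/5).
Factor out 2: 2 = 2. Since 5 ≡ 5 (mod 8), (2/5) = -1. Now have (1/5).
(1/5) = 1. Collecting the sign factors: 1.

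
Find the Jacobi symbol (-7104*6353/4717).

-1

By multiplicativity, (-7104·6353/4717) = (-7104/4717)·(6353/4717).
First factor (-7104/4717):
Pull out -1: (-7104/4717) = (-1/4717)·(7104/4717). Since 4717 ≡ 1 (mod 4), (-1/4717) = +1. Now have (7104/4717).
Reduce the numerator: 7104 ≡ 2387 (mod 4717), so (7104/4717) = (2387/4717).
4717 ≡ 1 (mod 4), so quadratic reciprocity gives (2387/4717) = (4717/2387). Reduce: 4717 ≡ 2330 (mod 2387). Now have (2330/2387).
Factor out 2: 2330 = 2·1165. Since 2387 ≡ 3 (mod 8), (2/2387) = -1. Now have -(1165/2387).
1165 ≡ 1 (mod 4), so quadratic reciprocity gives (1165/2387) = (2387/1165). Reduce: 2387 ≡ 57 (mod 1165). Now have -(57/1165).
57 ≡ 1 (mod 4), so quadratic reciprocity gives (57/1165) = (1165/57). Reduce: 1165 ≡ 25 (mod 57). Now have -(25/57).
25 ≡ 1 (mod 4), so quadratic reciprocity gives (25/57) = (57/25). Reduce: 57 ≡ 7 (mod 25). Now have -(7/25).
25 ≡ 1 (mod 4), so quadratic reciprocity gives (7/25) = (25/7). Reduce: 25 ≡ 4 (mod 7). Now have -(4/7).
Factor out 2: 4 = 2^2. Since 7 ≡ 7 (mod 8), (2/7) = +1, and (2/7)^2 = +1. Now have -(1/7).
(1/7) = 1. Collecting the sign factors: -1.
Second factor (6353/4717):
Reduce the numerator: 6353 ≡ 1636 (mod 4717), so (6353/4717) = (1636/4717).
Factor out 2: 1636 = 2^2·409. Since 4717 ≡ 5 (mod 8), (2/4717) = -1, and (2/4717)^2 = +1. Now have (409/4717).
409 ≡ 1 (mod 4), so quadratic reciprocity gives (409/4717) = (4717/409). Reduce: 4717 ≡ 218 (mod 409). Now have (218/409).
Factor out 2: 218 = 2·109. Since 409 ≡ 1 (mod 8), (2/409) = +1. Now have (109/409).
109 ≡ 1 (mod 4), so quadratic reciprocity gives (109/409) = (409/109). Reduce: 409 ≡ 82 (mod 109). Now have (82/109).
Factor out 2: 82 = 2·41. Since 109 ≡ 5 (mod 8), (2/109) = -1. Now have -(41/109).
41 ≡ 1 (mod 4), so quadratic reciprocity gives (41/109) = (109/41). Reduce: 109 ≡ 27 (mod 41). Now have -(27/41).
41 ≡ 1 (mod 4), so quadratic reciprocity gives (27/41) = (41/27). Reduce: 41 ≡ 14 (mod 27). Now have -(14/27).
Factor out 2: 14 = 2·7. Since 27 ≡ 3 (mod 8), (2/27) = -1. Now have (7/27).
Both 7 ≡ 3 and 27 ≡ 3 (mod 4), so reciprocity gives (7/27) = -(27/7). Reduce: 27 ≡ 6 (mod 7). Now have -(6/7).
Factor out 2: 6 = 2·3. Since 7 ≡ 7 (mod 8), (2/7) = +1. Now have -(3/7).
Both 3 ≡ 3 and 7 ≡ 3 (mod 4), so reciprocity gives (3/7) = -(7/3). Reduce: 7 ≡ 1 (mod 3). Now have (1/3).
(1/3) = 1. Collecting the sign factors: 1.
Product: (-1)·(1) = -1.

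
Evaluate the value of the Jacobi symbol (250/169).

(250/169)
  = (81/169)    [250 ≡ 81 mod 169]
  = (169/81)    [QR: 81 ≡ 1 mod 4, sign kept]
  = (7/81)    [169 ≡ 7 mod 81]
  = (81/7)    [QR: 81 ≡ 1 mod 4, sign kept]
  = (4/7)    [81 ≡ 4 mod 7]
  = (1/7)    [7 ≡ 7 mod 8 ⇒ (2/7)^2 = +1]
  = 1    [(1/7) = 1]

1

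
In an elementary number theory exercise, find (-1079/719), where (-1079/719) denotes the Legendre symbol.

-1

Reduce the numerator: -1079 ≡ 359 (mod 719), so (-1079/719) = (359/719).
Both 359 ≡ 3 and 719 ≡ 3 (mod 4), so reciprocity gives (359/719) = -(719/359). Reduce: 719 ≡ 1 (mod 359). Now have -(1/359).
(1/359) = 1. Collecting the sign factors: -1.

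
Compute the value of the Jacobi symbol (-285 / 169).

(-285 / 169)
  = (53 / 169)    [-285 ≡ 53 mod 169]
  = (169 / 53)    [QR: 53 ≡ 1 mod 4, sign kept]
  = (10 / 53)    [169 ≡ 10 mod 53]
  = -(5 / 53)    [53 ≡ 5 mod 8 ⇒ (2 / 53) = -1]
  = -(53 / 5)    [QR: 5 ≡ 1 mod 4, sign kept]
  = -(3 / 5)    [53 ≡ 3 mod 5]
  = -(5 / 3)    [QR: 5 ≡ 1 mod 4, sign kept]
  = -(2 / 3)    [5 ≡ 2 mod 3]
  = (1 / 3)    [3 ≡ 3 mod 8 ⇒ (2 / 3) = -1]
  = 1    [(1 / 3) = 1]

1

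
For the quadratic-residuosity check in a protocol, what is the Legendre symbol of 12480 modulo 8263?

-1

Reduce the numerator: 12480 ≡ 4217 (mod 8263), so (12480/8263) = (4217/8263).
4217 ≡ 1 (mod 4), so quadratic reciprocity gives (4217/8263) = (8263/4217). Reduce: 8263 ≡ 4046 (mod 4217). Now have (4046/4217).
Factor out 2: 4046 = 2·2023. Since 4217 ≡ 1 (mod 8), (2/4217) = +1. Now have (2023/4217).
4217 ≡ 1 (mod 4), so quadratic reciprocity gives (2023/4217) = (4217/2023). Reduce: 4217 ≡ 171 (mod 2023). Now have (171/2023).
Both 171 ≡ 3 and 2023 ≡ 3 (mod 4), so reciprocity gives (171/2023) = -(2023/171). Reduce: 2023 ≡ 142 (mod 171). Now have -(142/171).
Factor out 2: 142 = 2·71. Since 171 ≡ 3 (mod 8), (2/171) = -1. Now have (71/171).
Both 71 ≡ 3 and 171 ≡ 3 (mod 4), so reciprocity gives (71/171) = -(171/71). Reduce: 171 ≡ 29 (mod 71). Now have -(29/71).
29 ≡ 1 (mod 4), so quadratic reciprocity gives (29/71) = (71/29). Reduce: 71 ≡ 13 (mod 29). Now have -(13/29).
13 ≡ 1 (mod 4), so quadratic reciprocity gives (13/29) = (29/13). Reduce: 29 ≡ 3 (mod 13). Now have -(3/13).
13 ≡ 1 (mod 4), so quadratic reciprocity gives (3/13) = (13/3). Reduce: 13 ≡ 1 (mod 3). Now have -(1/3).
(1/3) = 1. Collecting the sign factors: -1.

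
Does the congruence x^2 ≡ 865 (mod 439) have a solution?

(865/439)
  = (426/439)    [865 ≡ 426 mod 439]
  = (213/439)    [439 ≡ 7 mod 8 ⇒ (2/439) = +1]
  = (439/213)    [QR: 213 ≡ 1 mod 4, sign kept]
  = (13/213)    [439 ≡ 13 mod 213]
  = (213/13)    [QR: 13 ≡ 1 mod 4, sign kept]
  = (5/13)    [213 ≡ 5 mod 13]
  = (13/5)    [QR: 5 ≡ 1 mod 4, sign kept]
  = (3/5)    [13 ≡ 3 mod 5]
  = (5/3)    [QR: 5 ≡ 1 mod 4, sign kept]
  = (2/3)    [5 ≡ 2 mod 3]
  = -(1/3)    [3 ≡ 3 mod 8 ⇒ (2/3) = -1]
  = -1    [(1/3) = 1]
The Legendre symbol is -1, so x^2 ≡ 865 (mod 439) has no solution.

no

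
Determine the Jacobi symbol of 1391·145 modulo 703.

By multiplicativity, (1391·145/703) = (1391/703)·(145/703).
First factor (1391/703):
Reduce the numerator: 1391 ≡ 688 (mod 703), so (1391/703) = (688/703).
Factor out 2: 688 = 2^4·43. Since 703 ≡ 7 (mod 8), (2/703) = +1, and (2/703)^4 = +1. Now have (43/703).
Both 43 ≡ 3 and 703 ≡ 3 (mod 4), so reciprocity gives (43/703) = -(703/43). Reduce: 703 ≡ 15 (mod 43). Now have -(15/43).
Both 15 ≡ 3 and 43 ≡ 3 (mod 4), so reciprocity gives (15/43) = -(43/15). Reduce: 43 ≡ 13 (mod 15). Now have (13/15).
13 ≡ 1 (mod 4), so quadratic reciprocity gives (13/15) = (15/13). Reduce: 15 ≡ 2 (mod 13). Now have (2/13).
Factor out 2: 2 = 2. Since 13 ≡ 5 (mod 8), (2/13) = -1. Now have -(1/13).
(1/13) = 1. Collecting the sign factors: -1.
Second factor (145/703):
145 ≡ 1 (mod 4), so quadratic reciprocity gives (145/703) = (703/145). Reduce: 703 ≡ 123 (mod 145). Now have (123/145).
145 ≡ 1 (mod 4), so quadratic reciprocity gives (123/145) = (145/123). Reduce: 145 ≡ 22 (mod 123). Now have (22/123).
Factor out 2: 22 = 2·11. Since 123 ≡ 3 (mod 8), (2/123) = -1. Now have -(11/123).
Both 11 ≡ 3 and 123 ≡ 3 (mod 4), so reciprocity gives (11/123) = -(123/11). Reduce: 123 ≡ 2 (mod 11). Now have (2/11).
Factor out 2: 2 = 2. Since 11 ≡ 3 (mod 8), (2/11) = -1. Now have -(1/11).
(1/11) = 1. Collecting the sign factors: -1.
Product: (-1)·(-1) = 1.

1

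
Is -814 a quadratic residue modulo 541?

no

Reduce the numerator: -814 ≡ 268 (mod 541), so (-814/541) = (268/541).
Factor out 2: 268 = 2^2·67. Since 541 ≡ 5 (mod 8), (2/541) = -1, and (2/541)^2 = +1. Now have (67/541).
541 ≡ 1 (mod 4), so quadratic reciprocity gives (67/541) = (541/67). Reduce: 541 ≡ 5 (mod 67). Now have (5/67).
5 ≡ 1 (mod 4), so quadratic reciprocity gives (5/67) = (67/5). Reduce: 67 ≡ 2 (mod 5). Now have (2/5).
Factor out 2: 2 = 2. Since 5 ≡ 5 (mod 8), (2/5) = -1. Now have -(1/5).
(1/5) = 1. Collecting the sign factors: -1.
The Legendre symbol is -1, so x^2 ≡ -814 (mod 541) has no solution.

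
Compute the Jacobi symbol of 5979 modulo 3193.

(5979|3193)
  = (2786|3193)    [5979 ≡ 2786 mod 3193]
  = (1393|3193)    [3193 ≡ 1 mod 8 ⇒ (2|3193) = +1]
  = (3193|1393)    [QR: 1393 ≡ 1 mod 4, sign kept]
  = (407|1393)    [3193 ≡ 407 mod 1393]
  = (1393|407)    [QR: 1393 ≡ 1 mod 4, sign kept]
  = (172|407)    [1393 ≡ 172 mod 407]
  = (43|407)    [407 ≡ 7 mod 8 ⇒ (2|407)^2 = +1]
  = -(407|43)    [QR: both ≡ 3 mod 4, sign flips]
  = -(20|43)    [407 ≡ 20 mod 43]
  = -(5|43)    [43 ≡ 3 mod 8 ⇒ (2|43)^2 = +1]
  = -(43|5)    [QR: 5 ≡ 1 mod 4, sign kept]
  = -(3|5)    [43 ≡ 3 mod 5]
  = -(5|3)    [QR: 5 ≡ 1 mod 4, sign kept]
  = -(2|3)    [5 ≡ 2 mod 3]
  = (1|3)    [3 ≡ 3 mod 8 ⇒ (2|3) = -1]
  = 1    [(1|3) = 1]

1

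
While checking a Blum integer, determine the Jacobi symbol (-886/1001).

(-886/1001)
  = (115/1001)    [-886 ≡ 115 mod 1001]
  = (1001/115)    [QR: 1001 ≡ 1 mod 4, sign kept]
  = (81/115)    [1001 ≡ 81 mod 115]
  = (115/81)    [QR: 81 ≡ 1 mod 4, sign kept]
  = (34/81)    [115 ≡ 34 mod 81]
  = (17/81)    [81 ≡ 1 mod 8 ⇒ (2/81) = +1]
  = (81/17)    [QR: 17 ≡ 1 mod 4, sign kept]
  = (13/17)    [81 ≡ 13 mod 17]
  = (17/13)    [QR: 13 ≡ 1 mod 4, sign kept]
  = (4/13)    [17 ≡ 4 mod 13]
  = (1/13)    [13 ≡ 5 mod 8 ⇒ (2/13)^2 = +1]
  = 1    [(1/13) = 1]

1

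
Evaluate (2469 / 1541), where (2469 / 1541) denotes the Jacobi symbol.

-1

Reduce the numerator: 2469 ≡ 928 (mod 1541), so (2469 / 1541) = (928 / 1541).
Factor out 2: 928 = 2^5·29. Since 1541 ≡ 5 (mod 8), (2 / 1541) = -1, and (2 / 1541)^5 = -1. Now have -(29 / 1541).
29 ≡ 1 (mod 4), so quadratic reciprocity gives (29 / 1541) = (1541 / 29). Reduce: 1541 ≡ 4 (mod 29). Now have -(4 / 29).
Factor out 2: 4 = 2^2. Since 29 ≡ 5 (mod 8), (2 / 29) = -1, and (2 / 29)^2 = +1. Now have -(1 / 29).
(1 / 29) = 1. Collecting the sign factors: -1.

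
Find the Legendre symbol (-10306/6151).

1

Pull out -1: (-10306/6151) = (-1/6151)·(10306/6151). Since 6151 ≡ 3 (mod 4), (-1/6151) = -1. Now have -(10306/6151).
Reduce the numerator: 10306 ≡ 4155 (mod 6151), so (10306/6151) = (4155/6151).
Both 4155 ≡ 3 and 6151 ≡ 3 (mod 4), so reciprocity gives (4155/6151) = -(6151/4155). Reduce: 6151 ≡ 1996 (mod 4155). Now have (1996/4155).
Factor out 2: 1996 = 2^2·499. Since 4155 ≡ 3 (mod 8), (2/4155) = -1, and (2/4155)^2 = +1. Now have (499/4155).
Both 499 ≡ 3 and 4155 ≡ 3 (mod 4), so reciprocity gives (499/4155) = -(4155/499). Reduce: 4155 ≡ 163 (mod 499). Now have -(163/499).
Both 163 ≡ 3 and 499 ≡ 3 (mod 4), so reciprocity gives (163/499) = -(499/163). Reduce: 499 ≡ 10 (mod 163). Now have (10/163).
Factor out 2: 10 = 2·5. Since 163 ≡ 3 (mod 8), (2/163) = -1. Now have -(5/163).
5 ≡ 1 (mod 4), so quadratic reciprocity gives (5/163) = (163/5). Reduce: 163 ≡ 3 (mod 5). Now have -(3/5).
5 ≡ 1 (mod 4), so quadratic reciprocity gives (3/5) = (5/3). Reduce: 5 ≡ 2 (mod 3). Now have -(2/3).
Factor out 2: 2 = 2. Since 3 ≡ 3 (mod 8), (2/3) = -1. Now have (1/3).
(1/3) = 1. Collecting the sign factors: 1.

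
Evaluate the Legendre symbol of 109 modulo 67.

Reduce the numerator: 109 ≡ 42 (mod 67), so (109 / 67) = (42 / 67).
Factor out 2: 42 = 2·21. Since 67 ≡ 3 (mod 8), (2 / 67) = -1. Now have -(21 / 67).
21 ≡ 1 (mod 4), so quadratic reciprocity gives (21 / 67) = (67 / 21). Reduce: 67 ≡ 4 (mod 21). Now have -(4 / 21).
Factor out 2: 4 = 2^2. Since 21 ≡ 5 (mod 8), (2 / 21) = -1, and (2 / 21)^2 = +1. Now have -(1 / 21).
(1 / 21) = 1. Collecting the sign factors: -1.

-1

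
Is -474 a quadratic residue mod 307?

Pull out -1: (-474/307) = (-1/307)·(474/307). Since 307 ≡ 3 (mod 4), (-1/307) = -1. Now have -(474/307).
Reduce the numerator: 474 ≡ 167 (mod 307), so (474/307) = (167/307).
Both 167 ≡ 3 and 307 ≡ 3 (mod 4), so reciprocity gives (167/307) = -(307/167). Reduce: 307 ≡ 140 (mod 167). Now have (140/167).
Factor out 2: 140 = 2^2·35. Since 167 ≡ 7 (mod 8), (2/167) = +1, and (2/167)^2 = +1. Now have (35/167).
Both 35 ≡ 3 and 167 ≡ 3 (mod 4), so reciprocity gives (35/167) = -(167/35). Reduce: 167 ≡ 27 (mod 35). Now have -(27/35).
Both 27 ≡ 3 and 35 ≡ 3 (mod 4), so reciprocity gives (27/35) = -(35/27). Reduce: 35 ≡ 8 (mod 27). Now have (8/27).
Factor out 2: 8 = 2^3. Since 27 ≡ 3 (mod 8), (2/27) = -1, and (2/27)^3 = -1. Now have -(1/27).
(1/27) = 1. Collecting the sign factors: -1.
(-474/307) = -1, and 307 is prime, so -474 is not a quadratic residue mod 307.

no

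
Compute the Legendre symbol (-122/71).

Pull out -1: (-122/71) = (-1/71)·(122/71). Since 71 ≡ 3 (mod 4), (-1/71) = -1. Now have -(122/71).
Reduce the numerator: 122 ≡ 51 (mod 71), so (122/71) = (51/71).
Both 51 ≡ 3 and 71 ≡ 3 (mod 4), so reciprocity gives (51/71) = -(71/51). Reduce: 71 ≡ 20 (mod 51). Now have (20/51).
Factor out 2: 20 = 2^2·5. Since 51 ≡ 3 (mod 8), (2/51) = -1, and (2/51)^2 = +1. Now have (5/51).
5 ≡ 1 (mod 4), so quadratic reciprocity gives (5/51) = (51/5). Reduce: 51 ≡ 1 (mod 5). Now have (1/5).
(1/5) = 1. Collecting the sign factors: 1.

1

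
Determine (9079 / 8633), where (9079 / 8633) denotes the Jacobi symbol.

Reduce the numerator: 9079 ≡ 446 (mod 8633), so (9079 / 8633) = (446 / 8633).
Factor out 2: 446 = 2·223. Since 8633 ≡ 1 (mod 8), (2 / 8633) = +1. Now have (223 / 8633).
8633 ≡ 1 (mod 4), so quadratic reciprocity gives (223 / 8633) = (8633 / 223). Reduce: 8633 ≡ 159 (mod 223). Now have (159 / 223).
Both 159 ≡ 3 and 223 ≡ 3 (mod 4), so reciprocity gives (159 / 223) = -(223 / 159). Reduce: 223 ≡ 64 (mod 159). Now have -(64 / 159).
Factor out 2: 64 = 2^6. Since 159 ≡ 7 (mod 8), (2 / 159) = +1, and (2 / 159)^6 = +1. Now have -(1 / 159).
(1 / 159) = 1. Collecting the sign factors: -1.

-1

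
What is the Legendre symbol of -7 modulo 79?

Pull out -1: (-7|79) = (-1|79)·(7|79). Since 79 ≡ 3 (mod 4), (-1|79) = -1. Now have -(7|79).
Both 7 ≡ 3 and 79 ≡ 3 (mod 4), so reciprocity gives (7|79) = -(79|7). Reduce: 79 ≡ 2 (mod 7). Now have (2|7).
Factor out 2: 2 = 2. Since 7 ≡ 7 (mod 8), (2|7) = +1. Now have (1|7).
(1|7) = 1. Collecting the sign factors: 1.

1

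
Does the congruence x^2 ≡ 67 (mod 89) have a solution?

(67/89)
  = (89/67)    [QR: 89 ≡ 1 mod 4, sign kept]
  = (22/67)    [89 ≡ 22 mod 67]
  = -(11/67)    [67 ≡ 3 mod 8 ⇒ (2/67) = -1]
  = (67/11)    [QR: both ≡ 3 mod 4, sign flips]
  = (1/11)    [67 ≡ 1 mod 11]
  = 1    [(1/11) = 1]
(67/89) = 1, and 89 is prime, so 67 is a quadratic residue mod 89.

yes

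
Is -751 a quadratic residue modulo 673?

yes

(-751|673)
  = (751|673)    [673 ≡ 1 mod 4 ⇒ (-1|673) = +1]
  = (78|673)    [751 ≡ 78 mod 673]
  = (39|673)    [673 ≡ 1 mod 8 ⇒ (2|673) = +1]
  = (673|39)    [QR: 673 ≡ 1 mod 4, sign kept]
  = (10|39)    [673 ≡ 10 mod 39]
  = (5|39)    [39 ≡ 7 mod 8 ⇒ (2|39) = +1]
  = (39|5)    [QR: 5 ≡ 1 mod 4, sign kept]
  = (4|5)    [39 ≡ 4 mod 5]
  = (1|5)    [5 ≡ 5 mod 8 ⇒ (2|5)^2 = +1]
  = 1    [(1|5) = 1]
The Legendre symbol is 1, so x^2 ≡ -751 (mod 673) has solution.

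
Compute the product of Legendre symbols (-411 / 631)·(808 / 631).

By multiplicativity, (-411·808 / 631) = (-411 / 631)·(808 / 631).
First factor (-411 / 631):
Reduce the numerator: -411 ≡ 220 (mod 631), so (-411 / 631) = (220 / 631).
Factor out 2: 220 = 2^2·55. Since 631 ≡ 7 (mod 8), (2 / 631) = +1, and (2 / 631)^2 = +1. Now have (55 / 631).
Both 55 ≡ 3 and 631 ≡ 3 (mod 4), so reciprocity gives (55 / 631) = -(631 / 55). Reduce: 631 ≡ 26 (mod 55). Now have -(26 / 55).
Factor out 2: 26 = 2·13. Since 55 ≡ 7 (mod 8), (2 / 55) = +1. Now have -(13 / 55).
13 ≡ 1 (mod 4), so quadratic reciprocity gives (13 / 55) = (55 / 13). Reduce: 55 ≡ 3 (mod 13). Now have -(3 / 13).
13 ≡ 1 (mod 4), so quadratic reciprocity gives (3 / 13) = (13 / 3). Reduce: 13 ≡ 1 (mod 3). Now have -(1 / 3).
(1 / 3) = 1. Collecting the sign factors: -1.
Second factor (808 / 631):
Reduce the numerator: 808 ≡ 177 (mod 631), so (808 / 631) = (177 / 631).
177 ≡ 1 (mod 4), so quadratic reciprocity gives (177 / 631) = (631 / 177). Reduce: 631 ≡ 100 (mod 177). Now have (100 / 177).
Factor out 2: 100 = 2^2·25. Since 177 ≡ 1 (mod 8), (2 / 177) = +1, and (2 / 177)^2 = +1. Now have (25 / 177).
25 ≡ 1 (mod 4), so quadratic reciprocity gives (25 / 177) = (177 / 25). Reduce: 177 ≡ 2 (mod 25). Now have (2 / 25).
Factor out 2: 2 = 2. Since 25 ≡ 1 (mod 8), (2 / 25) = +1. Now have (1 / 25).
(1 / 25) = 1. Collecting the sign factors: 1.
Product: (-1)·(1) = -1.

-1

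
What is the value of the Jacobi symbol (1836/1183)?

1

(1836/1183)
  = (653/1183)    [1836 ≡ 653 mod 1183]
  = (1183/653)    [QR: 653 ≡ 1 mod 4, sign kept]
  = (530/653)    [1183 ≡ 530 mod 653]
  = -(265/653)    [653 ≡ 5 mod 8 ⇒ (2/653) = -1]
  = -(653/265)    [QR: 265 ≡ 1 mod 4, sign kept]
  = -(123/265)    [653 ≡ 123 mod 265]
  = -(265/123)    [QR: 265 ≡ 1 mod 4, sign kept]
  = -(19/123)    [265 ≡ 19 mod 123]
  = (123/19)    [QR: both ≡ 3 mod 4, sign flips]
  = (9/19)    [123 ≡ 9 mod 19]
  = (19/9)    [QR: 9 ≡ 1 mod 4, sign kept]
  = (1/9)    [19 ≡ 1 mod 9]
  = 1    [(1/9) = 1]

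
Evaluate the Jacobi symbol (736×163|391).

By multiplicativity, (736·163|391) = (736|391)·(163|391).
First factor (736|391):
Reduce the numerator: 736 ≡ 345 (mod 391), so (736|391) = (345|391).
345 ≡ 1 (mod 4), so quadratic reciprocity gives (345|391) = (391|345). Reduce: 391 ≡ 46 (mod 345). Now have (46|345).
Factor out 2: 46 = 2·23. Since 345 ≡ 1 (mod 8), (2|345) = +1. Now have (23|345).
345 ≡ 1 (mod 4), so quadratic reciprocity gives (23|345) = (345|23). Reduce: 345 ≡ 0 (mod 23). Now have (0|23).
The numerator is now 0 with denominator 23 > 1: the symbol is 0.
Second factor (163|391):
Both 163 ≡ 3 and 391 ≡ 3 (mod 4), so reciprocity gives (163|391) = -(391|163). Reduce: 391 ≡ 65 (mod 163). Now have -(65|163).
65 ≡ 1 (mod 4), so quadratic reciprocity gives (65|163) = (163|65). Reduce: 163 ≡ 33 (mod 65). Now have -(33|65).
33 ≡ 1 (mod 4), so quadratic reciprocity gives (33|65) = (65|33). Reduce: 65 ≡ 32 (mod 33). Now have -(32|33).
Factor out 2: 32 = 2^5. Since 33 ≡ 1 (mod 8), (2|33) = +1, and (2|33)^5 = +1. Now have -(1|33).
(1|33) = 1. Collecting the sign factors: -1.
Product: (0)·(-1) = 0.

0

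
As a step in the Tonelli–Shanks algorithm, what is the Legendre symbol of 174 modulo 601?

(174/601)
  = (87/601)    [601 ≡ 1 mod 8 ⇒ (2/601) = +1]
  = (601/87)    [QR: 601 ≡ 1 mod 4, sign kept]
  = (79/87)    [601 ≡ 79 mod 87]
  = -(87/79)    [QR: both ≡ 3 mod 4, sign flips]
  = -(8/79)    [87 ≡ 8 mod 79]
  = -(1/79)    [79 ≡ 7 mod 8 ⇒ (2/79)^3 = +1]
  = -1    [(1/79) = 1]

-1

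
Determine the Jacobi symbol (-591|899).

(-591|899)
  = -(591|899)    [899 ≡ 3 mod 4 ⇒ (-1|899) = -1]
  = (899|591)    [QR: both ≡ 3 mod 4, sign flips]
  = (308|591)    [899 ≡ 308 mod 591]
  = (77|591)    [591 ≡ 7 mod 8 ⇒ (2|591)^2 = +1]
  = (591|77)    [QR: 77 ≡ 1 mod 4, sign kept]
  = (52|77)    [591 ≡ 52 mod 77]
  = (13|77)    [77 ≡ 5 mod 8 ⇒ (2|77)^2 = +1]
  = (77|13)    [QR: 13 ≡ 1 mod 4, sign kept]
  = (12|13)    [77 ≡ 12 mod 13]
  = (3|13)    [13 ≡ 5 mod 8 ⇒ (2|13)^2 = +1]
  = (13|3)    [QR: 13 ≡ 1 mod 4, sign kept]
  = (1|3)    [13 ≡ 1 mod 3]
  = 1    [(1|3) = 1]

1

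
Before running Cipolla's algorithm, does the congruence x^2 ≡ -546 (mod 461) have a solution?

Reduce the numerator: -546 ≡ 376 (mod 461), so (-546|461) = (376|461).
Factor out 2: 376 = 2^3·47. Since 461 ≡ 5 (mod 8), (2|461) = -1, and (2|461)^3 = -1. Now have -(47|461).
461 ≡ 1 (mod 4), so quadratic reciprocity gives (47|461) = (461|47). Reduce: 461 ≡ 38 (mod 47). Now have -(38|47).
Factor out 2: 38 = 2·19. Since 47 ≡ 7 (mod 8), (2|47) = +1. Now have -(19|47).
Both 19 ≡ 3 and 47 ≡ 3 (mod 4), so reciprocity gives (19|47) = -(47|19). Reduce: 47 ≡ 9 (mod 19). Now have (9|19).
9 ≡ 1 (mod 4), so quadratic reciprocity gives (9|19) = (19|9). Reduce: 19 ≡ 1 (mod 9). Now have (1|9).
(1|9) = 1. Collecting the sign factors: 1.
The Legendre symbol is 1, so x^2 ≡ -546 (mod 461) has solution.

yes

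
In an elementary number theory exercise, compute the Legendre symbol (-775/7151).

-1

Reduce the numerator: -775 ≡ 6376 (mod 7151), so (-775/7151) = (6376/7151).
Factor out 2: 6376 = 2^3·797. Since 7151 ≡ 7 (mod 8), (2/7151) = +1, and (2/7151)^3 = +1. Now have (797/7151).
797 ≡ 1 (mod 4), so quadratic reciprocity gives (797/7151) = (7151/797). Reduce: 7151 ≡ 775 (mod 797). Now have (775/797).
797 ≡ 1 (mod 4), so quadratic reciprocity gives (775/797) = (797/775). Reduce: 797 ≡ 22 (mod 775). Now have (22/775).
Factor out 2: 22 = 2·11. Since 775 ≡ 7 (mod 8), (2/775) = +1. Now have (11/775).
Both 11 ≡ 3 and 775 ≡ 3 (mod 4), so reciprocity gives (11/775) = -(775/11). Reduce: 775 ≡ 5 (mod 11). Now have -(5/11).
5 ≡ 1 (mod 4), so quadratic reciprocity gives (5/11) = (11/5). Reduce: 11 ≡ 1 (mod 5). Now have -(1/5).
(1/5) = 1. Collecting the sign factors: -1.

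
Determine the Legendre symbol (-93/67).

(-93/67)
  = (41/67)    [-93 ≡ 41 mod 67]
  = (67/41)    [QR: 41 ≡ 1 mod 4, sign kept]
  = (26/41)    [67 ≡ 26 mod 41]
  = (13/41)    [41 ≡ 1 mod 8 ⇒ (2/41) = +1]
  = (41/13)    [QR: 13 ≡ 1 mod 4, sign kept]
  = (2/13)    [41 ≡ 2 mod 13]
  = -(1/13)    [13 ≡ 5 mod 8 ⇒ (2/13) = -1]
  = -1    [(1/13) = 1]

-1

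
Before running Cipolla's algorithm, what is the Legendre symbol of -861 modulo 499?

1

Pull out -1: (-861 / 499) = (-1 / 499)·(861 / 499). Since 499 ≡ 3 (mod 4), (-1 / 499) = -1. Now have -(861 / 499).
Reduce the numerator: 861 ≡ 362 (mod 499), so (861 / 499) = (362 / 499).
Factor out 2: 362 = 2·181. Since 499 ≡ 3 (mod 8), (2 / 499) = -1. Now have (181 / 499).
181 ≡ 1 (mod 4), so quadratic reciprocity gives (181 / 499) = (499 / 181). Reduce: 499 ≡ 137 (mod 181). Now have (137 / 181).
137 ≡ 1 (mod 4), so quadratic reciprocity gives (137 / 181) = (181 / 137). Reduce: 181 ≡ 44 (mod 137). Now have (44 / 137).
Factor out 2: 44 = 2^2·11. Since 137 ≡ 1 (mod 8), (2 / 137) = +1, and (2 / 137)^2 = +1. Now have (11 / 137).
137 ≡ 1 (mod 4), so quadratic reciprocity gives (11 / 137) = (137 / 11). Reduce: 137 ≡ 5 (mod 11). Now have (5 / 11).
5 ≡ 1 (mod 4), so quadratic reciprocity gives (5 / 11) = (11 / 5). Reduce: 11 ≡ 1 (mod 5). Now have (1 / 5).
(1 / 5) = 1. Collecting the sign factors: 1.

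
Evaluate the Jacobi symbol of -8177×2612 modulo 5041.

1

By multiplicativity, (-8177·2612 / 5041) = (-8177 / 5041)·(2612 / 5041).
First factor (-8177 / 5041):
Reduce the numerator: -8177 ≡ 1905 (mod 5041), so (-8177 / 5041) = (1905 / 5041).
1905 ≡ 1 (mod 4), so quadratic reciprocity gives (1905 / 5041) = (5041 / 1905). Reduce: 5041 ≡ 1231 (mod 1905). Now have (1231 / 1905).
1905 ≡ 1 (mod 4), so quadratic reciprocity gives (1231 / 1905) = (1905 / 1231). Reduce: 1905 ≡ 674 (mod 1231). Now have (674 / 1231).
Factor out 2: 674 = 2·337. Since 1231 ≡ 7 (mod 8), (2 / 1231) = +1. Now have (337 / 1231).
337 ≡ 1 (mod 4), so quadratic reciprocity gives (337 / 1231) = (1231 / 337). Reduce: 1231 ≡ 220 (mod 337). Now have (220 / 337).
Factor out 2: 220 = 2^2·55. Since 337 ≡ 1 (mod 8), (2 / 337) = +1, and (2 / 337)^2 = +1. Now have (55 / 337).
337 ≡ 1 (mod 4), so quadratic reciprocity gives (55 / 337) = (337 / 55). Reduce: 337 ≡ 7 (mod 55). Now have (7 / 55).
Both 7 ≡ 3 and 55 ≡ 3 (mod 4), so reciprocity gives (7 / 55) = -(55 / 7). Reduce: 55 ≡ 6 (mod 7). Now have -(6 / 7).
Factor out 2: 6 = 2·3. Since 7 ≡ 7 (mod 8), (2 / 7) = +1. Now have -(3 / 7).
Both 3 ≡ 3 and 7 ≡ 3 (mod 4), so reciprocity gives (3 / 7) = -(7 / 3). Reduce: 7 ≡ 1 (mod 3). Now have (1 / 3).
(1 / 3) = 1. Collecting the sign factors: 1.
Second factor (2612 / 5041):
Factor out 2: 2612 = 2^2·653. Since 5041 ≡ 1 (mod 8), (2 / 5041) = +1, and (2 / 5041)^2 = +1. Now have (653 / 5041).
653 ≡ 1 (mod 4), so quadratic reciprocity gives (653 / 5041) = (5041 / 653). Reduce: 5041 ≡ 470 (mod 653). Now have (470 / 653).
Factor out 2: 470 = 2·235. Since 653 ≡ 5 (mod 8), (2 / 653) = -1. Now have -(235 / 653).
653 ≡ 1 (mod 4), so quadratic reciprocity gives (235 / 653) = (653 / 235). Reduce: 653 ≡ 183 (mod 235). Now have -(183 / 235).
Both 183 ≡ 3 and 235 ≡ 3 (mod 4), so reciprocity gives (183 / 235) = -(235 / 183). Reduce: 235 ≡ 52 (mod 183). Now have (52 / 183).
Factor out 2: 52 = 2^2·13. Since 183 ≡ 7 (mod 8), (2 / 183) = +1, and (2 / 183)^2 = +1. Now have (13 / 183).
13 ≡ 1 (mod 4), so quadratic reciprocity gives (13 / 183) = (183 / 13). Reduce: 183 ≡ 1 (mod 13). Now have (1 / 13).
(1 / 13) = 1. Collecting the sign factors: 1.
Product: (1)·(1) = 1.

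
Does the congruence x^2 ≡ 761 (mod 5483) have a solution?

761 ≡ 1 (mod 4), so quadratic reciprocity gives (761|5483) = (5483|761). Reduce: 5483 ≡ 156 (mod 761). Now have (156|761).
Factor out 2: 156 = 2^2·39. Since 761 ≡ 1 (mod 8), (2|761) = +1, and (2|761)^2 = +1. Now have (39|761).
761 ≡ 1 (mod 4), so quadratic reciprocity gives (39|761) = (761|39). Reduce: 761 ≡ 20 (mod 39). Now have (20|39).
Factor out 2: 20 = 2^2·5. Since 39 ≡ 7 (mod 8), (2|39) = +1, and (2|39)^2 = +1. Now have (5|39).
5 ≡ 1 (mod 4), so quadratic reciprocity gives (5|39) = (39|5). Reduce: 39 ≡ 4 (mod 5). Now have (4|5).
Factor out 2: 4 = 2^2. Since 5 ≡ 5 (mod 8), (2|5) = -1, and (2|5)^2 = +1. Now have (1|5).
(1|5) = 1. Collecting the sign factors: 1.
The Legendre symbol is 1, so x^2 ≡ 761 (mod 5483) has solution.

yes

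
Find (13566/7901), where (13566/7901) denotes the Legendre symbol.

Reduce the numerator: 13566 ≡ 5665 (mod 7901), so (13566/7901) = (5665/7901).
5665 ≡ 1 (mod 4), so quadratic reciprocity gives (5665/7901) = (7901/5665). Reduce: 7901 ≡ 2236 (mod 5665). Now have (2236/5665).
Factor out 2: 2236 = 2^2·559. Since 5665 ≡ 1 (mod 8), (2/5665) = +1, and (2/5665)^2 = +1. Now have (559/5665).
5665 ≡ 1 (mod 4), so quadratic reciprocity gives (559/5665) = (5665/559). Reduce: 5665 ≡ 75 (mod 559). Now have (75/559).
Both 75 ≡ 3 and 559 ≡ 3 (mod 4), so reciprocity gives (75/559) = -(559/75). Reduce: 559 ≡ 34 (mod 75). Now have -(34/75).
Factor out 2: 34 = 2·17. Since 75 ≡ 3 (mod 8), (2/75) = -1. Now have (17/75).
17 ≡ 1 (mod 4), so quadratic reciprocity gives (17/75) = (75/17). Reduce: 75 ≡ 7 (mod 17). Now have (7/17).
17 ≡ 1 (mod 4), so quadratic reciprocity gives (7/17) = (17/7). Reduce: 17 ≡ 3 (mod 7). Now have (3/7).
Both 3 ≡ 3 and 7 ≡ 3 (mod 4), so reciprocity gives (3/7) = -(7/3). Reduce: 7 ≡ 1 (mod 3). Now have -(1/3).
(1/3) = 1. Collecting the sign factors: -1.

-1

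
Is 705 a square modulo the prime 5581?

no

705 ≡ 1 (mod 4), so quadratic reciprocity gives (705/5581) = (5581/705). Reduce: 5581 ≡ 646 (mod 705). Now have (646/705).
Factor out 2: 646 = 2·323. Since 705 ≡ 1 (mod 8), (2/705) = +1. Now have (323/705).
705 ≡ 1 (mod 4), so quadratic reciprocity gives (323/705) = (705/323). Reduce: 705 ≡ 59 (mod 323). Now have (59/323).
Both 59 ≡ 3 and 323 ≡ 3 (mod 4), so reciprocity gives (59/323) = -(323/59). Reduce: 323 ≡ 28 (mod 59). Now have -(28/59).
Factor out 2: 28 = 2^2·7. Since 59 ≡ 3 (mod 8), (2/59) = -1, and (2/59)^2 = +1. Now have -(7/59).
Both 7 ≡ 3 and 59 ≡ 3 (mod 4), so reciprocity gives (7/59) = -(59/7). Reduce: 59 ≡ 3 (mod 7). Now have (3/7).
Both 3 ≡ 3 and 7 ≡ 3 (mod 4), so reciprocity gives (3/7) = -(7/3). Reduce: 7 ≡ 1 (mod 3). Now have -(1/3).
(1/3) = 1. Collecting the sign factors: -1.
(705/5581) = -1, and 5581 is prime, so 705 is not a quadratic residue mod 5581.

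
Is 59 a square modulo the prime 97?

no

(59/97)
  = (97/59)    [QR: 97 ≡ 1 mod 4, sign kept]
  = (38/59)    [97 ≡ 38 mod 59]
  = -(19/59)    [59 ≡ 3 mod 8 ⇒ (2/59) = -1]
  = (59/19)    [QR: both ≡ 3 mod 4, sign flips]
  = (2/19)    [59 ≡ 2 mod 19]
  = -(1/19)    [19 ≡ 3 mod 8 ⇒ (2/19) = -1]
  = -1    [(1/19) = 1]
The Legendre symbol is -1, so x^2 ≡ 59 (mod 97) has no solution.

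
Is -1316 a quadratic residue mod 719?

(-1316/719)
  = (122/719)    [-1316 ≡ 122 mod 719]
  = (61/719)    [719 ≡ 7 mod 8 ⇒ (2/719) = +1]
  = (719/61)    [QR: 61 ≡ 1 mod 4, sign kept]
  = (48/61)    [719 ≡ 48 mod 61]
  = (3/61)    [61 ≡ 5 mod 8 ⇒ (2/61)^4 = +1]
  = (61/3)    [QR: 61 ≡ 1 mod 4, sign kept]
  = (1/3)    [61 ≡ 1 mod 3]
  = 1    [(1/3) = 1]
(-1316/719) = 1, and 719 is prime, so -1316 is a quadratic residue mod 719.

yes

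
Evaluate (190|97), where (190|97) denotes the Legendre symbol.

1

(190|97)
  = (93|97)    [190 ≡ 93 mod 97]
  = (97|93)    [QR: 93 ≡ 1 mod 4, sign kept]
  = (4|93)    [97 ≡ 4 mod 93]
  = (1|93)    [93 ≡ 5 mod 8 ⇒ (2|93)^2 = +1]
  = 1    [(1|93) = 1]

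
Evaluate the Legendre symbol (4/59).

1

Factor out 2: 4 = 2^2. Since 59 ≡ 3 (mod 8), (2/59) = -1, and (2/59)^2 = +1. Now have (1/59).
(1/59) = 1. Collecting the sign factors: 1.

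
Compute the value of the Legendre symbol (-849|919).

-1

(-849|919)
  = (70|919)    [-849 ≡ 70 mod 919]
  = (35|919)    [919 ≡ 7 mod 8 ⇒ (2|919) = +1]
  = -(919|35)    [QR: both ≡ 3 mod 4, sign flips]
  = -(9|35)    [919 ≡ 9 mod 35]
  = -(35|9)    [QR: 9 ≡ 1 mod 4, sign kept]
  = -(8|9)    [35 ≡ 8 mod 9]
  = -(1|9)    [9 ≡ 1 mod 8 ⇒ (2|9)^3 = +1]
  = -1    [(1|9) = 1]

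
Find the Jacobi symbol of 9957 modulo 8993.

-1

(9957|8993)
  = (964|8993)    [9957 ≡ 964 mod 8993]
  = (241|8993)    [8993 ≡ 1 mod 8 ⇒ (2|8993)^2 = +1]
  = (8993|241)    [QR: 241 ≡ 1 mod 4, sign kept]
  = (76|241)    [8993 ≡ 76 mod 241]
  = (19|241)    [241 ≡ 1 mod 8 ⇒ (2|241)^2 = +1]
  = (241|19)    [QR: 241 ≡ 1 mod 4, sign kept]
  = (13|19)    [241 ≡ 13 mod 19]
  = (19|13)    [QR: 13 ≡ 1 mod 4, sign kept]
  = (6|13)    [19 ≡ 6 mod 13]
  = -(3|13)    [13 ≡ 5 mod 8 ⇒ (2|13) = -1]
  = -(13|3)    [QR: 13 ≡ 1 mod 4, sign kept]
  = -(1|3)    [13 ≡ 1 mod 3]
  = -1    [(1|3) = 1]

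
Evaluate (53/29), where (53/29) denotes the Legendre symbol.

(53/29)
  = (24/29)    [53 ≡ 24 mod 29]
  = -(3/29)    [29 ≡ 5 mod 8 ⇒ (2/29)^3 = -1]
  = -(29/3)    [QR: 29 ≡ 1 mod 4, sign kept]
  = -(2/3)    [29 ≡ 2 mod 3]
  = (1/3)    [3 ≡ 3 mod 8 ⇒ (2/3) = -1]
  = 1    [(1/3) = 1]

1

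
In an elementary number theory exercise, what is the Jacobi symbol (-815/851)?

1

Pull out -1: (-815/851) = (-1/851)·(815/851). Since 851 ≡ 3 (mod 4), (-1/851) = -1. Now have -(815/851).
Both 815 ≡ 3 and 851 ≡ 3 (mod 4), so reciprocity gives (815/851) = -(851/815). Reduce: 851 ≡ 36 (mod 815). Now have (36/815).
Factor out 2: 36 = 2^2·9. Since 815 ≡ 7 (mod 8), (2/815) = +1, and (2/815)^2 = +1. Now have (9/815).
9 ≡ 1 (mod 4), so quadratic reciprocity gives (9/815) = (815/9). Reduce: 815 ≡ 5 (mod 9). Now have (5/9).
5 ≡ 1 (mod 4), so quadratic reciprocity gives (5/9) = (9/5). Reduce: 9 ≡ 4 (mod 5). Now have (4/5).
Factor out 2: 4 = 2^2. Since 5 ≡ 5 (mod 8), (2/5) = -1, and (2/5)^2 = +1. Now have (1/5).
(1/5) = 1. Collecting the sign factors: 1.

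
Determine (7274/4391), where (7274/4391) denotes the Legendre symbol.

Reduce the numerator: 7274 ≡ 2883 (mod 4391), so (7274/4391) = (2883/4391).
Both 2883 ≡ 3 and 4391 ≡ 3 (mod 4), so reciprocity gives (2883/4391) = -(4391/2883). Reduce: 4391 ≡ 1508 (mod 2883). Now have -(1508/2883).
Factor out 2: 1508 = 2^2·377. Since 2883 ≡ 3 (mod 8), (2/2883) = -1, and (2/2883)^2 = +1. Now have -(377/2883).
377 ≡ 1 (mod 4), so quadratic reciprocity gives (377/2883) = (2883/377). Reduce: 2883 ≡ 244 (mod 377). Now have -(244/377).
Factor out 2: 244 = 2^2·61. Since 377 ≡ 1 (mod 8), (2/377) = +1, and (2/377)^2 = +1. Now have -(61/377).
61 ≡ 1 (mod 4), so quadratic reciprocity gives (61/377) = (377/61). Reduce: 377 ≡ 11 (mod 61). Now have -(11/61).
61 ≡ 1 (mod 4), so quadratic reciprocity gives (11/61) = (61/11). Reduce: 61 ≡ 6 (mod 11). Now have -(6/11).
Factor out 2: 6 = 2·3. Since 11 ≡ 3 (mod 8), (2/11) = -1. Now have (3/11).
Both 3 ≡ 3 and 11 ≡ 3 (mod 4), so reciprocity gives (3/11) = -(11/3). Reduce: 11 ≡ 2 (mod 3). Now have -(2/3).
Factor out 2: 2 = 2. Since 3 ≡ 3 (mod 8), (2/3) = -1. Now have (1/3).
(1/3) = 1. Collecting the sign factors: 1.

1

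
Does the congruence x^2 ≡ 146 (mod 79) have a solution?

yes

(146/79)
  = (67/79)    [146 ≡ 67 mod 79]
  = -(79/67)    [QR: both ≡ 3 mod 4, sign flips]
  = -(12/67)    [79 ≡ 12 mod 67]
  = -(3/67)    [67 ≡ 3 mod 8 ⇒ (2/67)^2 = +1]
  = (67/3)    [QR: both ≡ 3 mod 4, sign flips]
  = (1/3)    [67 ≡ 1 mod 3]
  = 1    [(1/3) = 1]
The Legendre symbol is 1, so x^2 ≡ 146 (mod 79) has solution.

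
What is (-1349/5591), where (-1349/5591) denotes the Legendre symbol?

1

(-1349/5591)
  = (4242/5591)    [-1349 ≡ 4242 mod 5591]
  = (2121/5591)    [5591 ≡ 7 mod 8 ⇒ (2/5591) = +1]
  = (5591/2121)    [QR: 2121 ≡ 1 mod 4, sign kept]
  = (1349/2121)    [5591 ≡ 1349 mod 2121]
  = (2121/1349)    [QR: 1349 ≡ 1 mod 4, sign kept]
  = (772/1349)    [2121 ≡ 772 mod 1349]
  = (193/1349)    [1349 ≡ 5 mod 8 ⇒ (2/1349)^2 = +1]
  = (1349/193)    [QR: 193 ≡ 1 mod 4, sign kept]
  = (191/193)    [1349 ≡ 191 mod 193]
  = (193/191)    [QR: 193 ≡ 1 mod 4, sign kept]
  = (2/191)    [193 ≡ 2 mod 191]
  = (1/191)    [191 ≡ 7 mod 8 ⇒ (2/191) = +1]
  = 1    [(1/191) = 1]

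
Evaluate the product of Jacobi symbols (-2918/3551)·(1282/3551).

1

By multiplicativity, (-2918·1282/3551) = (-2918/3551)·(1282/3551).
First factor (-2918/3551):
(-2918/3551)
  = (633/3551)    [-2918 ≡ 633 mod 3551]
  = (3551/633)    [QR: 633 ≡ 1 mod 4, sign kept]
  = (386/633)    [3551 ≡ 386 mod 633]
  = (193/633)    [633 ≡ 1 mod 8 ⇒ (2/633) = +1]
  = (633/193)    [QR: 193 ≡ 1 mod 4, sign kept]
  = (54/193)    [633 ≡ 54 mod 193]
  = (27/193)    [193 ≡ 1 mod 8 ⇒ (2/193) = +1]
  = (193/27)    [QR: 193 ≡ 1 mod 4, sign kept]
  = (4/27)    [193 ≡ 4 mod 27]
  = (1/27)    [27 ≡ 3 mod 8 ⇒ (2/27)^2 = +1]
  = 1    [(1/27) = 1]
Second factor (1282/3551):
(1282/3551)
  = (641/3551)    [3551 ≡ 7 mod 8 ⇒ (2/3551) = +1]
  = (3551/641)    [QR: 641 ≡ 1 mod 4, sign kept]
  = (346/641)    [3551 ≡ 346 mod 641]
  = (173/641)    [641 ≡ 1 mod 8 ⇒ (2/641) = +1]
  = (641/173)    [QR: 173 ≡ 1 mod 4, sign kept]
  = (122/173)    [641 ≡ 122 mod 173]
  = -(61/173)    [173 ≡ 5 mod 8 ⇒ (2/173) = -1]
  = -(173/61)    [QR: 61 ≡ 1 mod 4, sign kept]
  = -(51/61)    [173 ≡ 51 mod 61]
  = -(61/51)    [QR: 61 ≡ 1 mod 4, sign kept]
  = -(10/51)    [61 ≡ 10 mod 51]
  = (5/51)    [51 ≡ 3 mod 8 ⇒ (2/51) = -1]
  = (51/5)    [QR: 5 ≡ 1 mod 4, sign kept]
  = (1/5)    [51 ≡ 1 mod 5]
  = 1    [(1/5) = 1]
Product: (1)·(1) = 1.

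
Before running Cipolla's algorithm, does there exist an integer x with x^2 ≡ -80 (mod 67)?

(-80|67)
  = (54|67)    [-80 ≡ 54 mod 67]
  = -(27|67)    [67 ≡ 3 mod 8 ⇒ (2|67) = -1]
  = (67|27)    [QR: both ≡ 3 mod 4, sign flips]
  = (13|27)    [67 ≡ 13 mod 27]
  = (27|13)    [QR: 13 ≡ 1 mod 4, sign kept]
  = (1|13)    [27 ≡ 1 mod 13]
  = 1    [(1|13) = 1]
(-80|67) = 1, and 67 is prime, so -80 is a quadratic residue mod 67.

yes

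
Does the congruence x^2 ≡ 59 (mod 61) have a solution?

no

(59|61)
  = (61|59)    [QR: 61 ≡ 1 mod 4, sign kept]
  = (2|59)    [61 ≡ 2 mod 59]
  = -(1|59)    [59 ≡ 3 mod 8 ⇒ (2|59) = -1]
  = -1    [(1|59) = 1]
(59|61) = -1, and 61 is prime, so 59 is not a quadratic residue mod 61.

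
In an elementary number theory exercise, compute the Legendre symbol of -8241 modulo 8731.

Reduce the numerator: -8241 ≡ 490 (mod 8731), so (-8241/8731) = (490/8731).
Factor out 2: 490 = 2·245. Since 8731 ≡ 3 (mod 8), (2/8731) = -1. Now have -(245/8731).
245 ≡ 1 (mod 4), so quadratic reciprocity gives (245/8731) = (8731/245). Reduce: 8731 ≡ 156 (mod 245). Now have -(156/245).
Factor out 2: 156 = 2^2·39. Since 245 ≡ 5 (mod 8), (2/245) = -1, and (2/245)^2 = +1. Now have -(39/245).
245 ≡ 1 (mod 4), so quadratic reciprocity gives (39/245) = (245/39). Reduce: 245 ≡ 11 (mod 39). Now have -(11/39).
Both 11 ≡ 3 and 39 ≡ 3 (mod 4), so reciprocity gives (11/39) = -(39/11). Reduce: 39 ≡ 6 (mod 11). Now have (6/11).
Factor out 2: 6 = 2·3. Since 11 ≡ 3 (mod 8), (2/11) = -1. Now have -(3/11).
Both 3 ≡ 3 and 11 ≡ 3 (mod 4), so reciprocity gives (3/11) = -(11/3). Reduce: 11 ≡ 2 (mod 3). Now have (2/3).
Factor out 2: 2 = 2. Since 3 ≡ 3 (mod 8), (2/3) = -1. Now have -(1/3).
(1/3) = 1. Collecting the sign factors: -1.

-1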